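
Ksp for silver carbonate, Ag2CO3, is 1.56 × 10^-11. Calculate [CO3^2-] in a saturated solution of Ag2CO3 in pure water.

Ag2CO3(s) ⇌ 2 Ag^+ + CO3^2-
Ksp = [Ag^+]^2[CO3^2-]
With molar solubility s: [Ag^+] = 2s, [CO3^2-] = s.
So Ksp = (2s)^2 × s = 4s^3
s = (1.56 × 10^-11 / 4)^(1/3) = 1.574 × 10^-4 M
[CO3^2-] = s = 1.57 x 10^-4 M

[CO3^2-] ≈ 1.57 × 10^-4 M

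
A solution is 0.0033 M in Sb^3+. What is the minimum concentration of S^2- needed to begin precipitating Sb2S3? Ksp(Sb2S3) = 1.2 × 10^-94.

Sb2S3(s) <=> 2 Sb^3+(aq) + 3 S^2-(aq)
Ksp = [Sb^3+]^2[S^2-]^3
Precipitation begins when Q = Ksp. With [Sb^3+] = 0.0033 M:
1.2 × 10^-94 = (0.0033)^2 × [S^2-]^3
[S^2-] = (1.2 × 10^-94 / 1.09 × 10^-5)^(1/3) = 2.2 x 10^-30 M

[S^2-] = 2.2 × 10^-30 M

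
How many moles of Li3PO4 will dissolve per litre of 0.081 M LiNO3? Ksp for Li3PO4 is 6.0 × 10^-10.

Li3PO4(s) ⇌ 3 Li^+ + PO4^3-
Ksp = [Li^+]^3[PO4^3-]
Let s be the molar solubility in this solution. [Li^+] = 0.081 + 3s ≈ 0.081, [PO4^3-] = s (Ksp is small, so little additional dissolves).
Ksp ≈ (0.081)^3 × s
s = 1.1 x 10^-6 M
Check: 3s = 3.4 × 10^-6 ≪ 0.081, so the approximation is valid.

1.1e-6 M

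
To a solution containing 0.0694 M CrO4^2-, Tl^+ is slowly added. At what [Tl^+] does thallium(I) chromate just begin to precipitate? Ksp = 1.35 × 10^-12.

Tl2CrO4(s) ⇌ 2 Tl^+(aq) + CrO4^2-(aq)
Ksp = [Tl^+]^2[CrO4^2-]
Precipitation begins when Q = Ksp. With [CrO4^2-] = 0.0694 M:
1.35 × 10^-12 = (0.0694) × [Tl^+]^2
[Tl^+] = (1.35 × 10^-12 / 6.94 x 10^-2)^(1/2) = 4.41 x 10^-6 M

4.41 × 10^-6 M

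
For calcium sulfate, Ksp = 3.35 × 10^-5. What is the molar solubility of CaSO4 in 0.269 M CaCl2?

s ≈ 1.25 × 10^-4 M

CaSO4(s) ⇌ Ca^2+ + SO4^2-
Ksp = [Ca^2+][SO4^2-]
If s mol/L dissolves here, [Ca^2+] = 0.269 + s ≈ 0.269, [SO4^2-] = s (since Ca^2+ from CaCl2 dominates).
Ksp ≈ 0.269 × s
s = 1.25 x 10^-4 M
Check: s = 1.2 × 10^-4 ≪ 0.269, so the approximation is valid.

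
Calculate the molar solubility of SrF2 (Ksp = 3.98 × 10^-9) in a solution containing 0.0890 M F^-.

SrF2(s) ⇌ Sr^2+ + 2 F^-
Ksp = [Sr^2+][F^-]^2
Let s be the molar solubility in this solution. [Sr^2+] = s, [F^-] = 0.0890 + 2s ≈ 0.0890 (since the F^- already present dominates).
Ksp ≈ s × (0.0890)^2
s = 5.02 x 10^-7 M
Check: 2s = 1.0 × 10^-6 ≪ 0.0890, so the approximation is valid.

5.02 × 10^-7 M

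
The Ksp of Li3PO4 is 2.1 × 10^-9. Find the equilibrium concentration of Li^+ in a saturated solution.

[Li^+] ≈ 8.9 × 10^-3 M

Li3PO4(s) ⇌ 3 Li^+(aq) + PO4^3-(aq)
Ksp = [Li^+]^3[PO4^3-]
If s mol/L of Li3PO4 dissolves, [Li^+] = 3s and [PO4^3-] = s.
Substituting: Ksp = (3s)^3s = 27s^4
s = (2.1 × 10^-9 / 27)^(1/4) = 2.97 x 10^-3 M
[Li^+] = 3s = 8.9 × 10^-3 M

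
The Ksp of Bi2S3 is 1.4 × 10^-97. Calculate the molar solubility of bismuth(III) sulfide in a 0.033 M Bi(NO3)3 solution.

s = 1.7 × 10^-32 M

Bi2S3(s) ⇌ 2 Bi^3+(aq) + 3 S^2-(aq)
Ksp = [Bi^3+]^2[S^2-]^3
If s mol/L dissolves here, [Bi^3+] = 0.033 + 2s ≈ 0.033, [S^2-] = 3s (common-ion effect: Bi^3+ is already 0.033 M).
Ksp ≈ (0.033)^2 × (3s)^3
s = 1.7 × 10^-32 M
Check: 2s = 3.4 × 10^-32 ≪ 0.033, so the approximation is valid.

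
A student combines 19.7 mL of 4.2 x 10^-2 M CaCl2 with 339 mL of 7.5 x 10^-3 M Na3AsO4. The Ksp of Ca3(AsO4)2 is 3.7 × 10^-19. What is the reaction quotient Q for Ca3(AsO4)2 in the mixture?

Q ≈ 6.2 × 10^-13

Total volume = 19.7 + 339 = 358.7 mL.
[Ca^2+] = 4.2 x 10^-2 × (19.7/358.7) = 2.31 x 10^-3 M
[AsO4^3-] = 7.5 × 10^-3 × (339/358.7) = 7.09 × 10^-3 M
Ca3(AsO4)2(s) ⇌ 3 Ca^2+ + 2 AsO4^3-, so Q = [Ca^2+]^3[AsO4^3-]^2
Q = (2.31 x 10^-3)^3(7.09 x 10^-3)^2 = 6.2 × 10^-13
Q > Ksp, so Ca3(AsO4)2 will precipitate.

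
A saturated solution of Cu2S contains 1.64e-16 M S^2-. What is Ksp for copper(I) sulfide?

Ksp ≈ 1.76 × 10^-47

Cu2S(s) ⇌ 2 Cu^+(aq) + S^2-(aq)
Stoichiometry gives [Cu^+] = (2/1)[S^2-] = 3.280 x 10^-16 M.
Ksp = [Cu^+]^2[S^2-]
Ksp = (3.280 × 10^-16)^2 × 1.64 x 10^-16 = 1.76 x 10^-47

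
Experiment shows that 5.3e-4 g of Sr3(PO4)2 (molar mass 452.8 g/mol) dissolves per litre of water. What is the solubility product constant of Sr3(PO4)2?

Ksp = 2.4 × 10^-28

Molar solubility s = (5.3 × 10^-4 g/L) / (452.8 g/mol) = 1.17 × 10^-6 M.
Sr3(PO4)2(s) ⇌ 3 Sr^2+(aq) + 2 PO4^3-(aq)
Let s = molar solubility. Then [Sr^2+] = 3s and [PO4^3-] = 2s.
Ksp = [Sr^2+]^3[PO4^3-]^2
So Ksp = (3s)^3 × (2s)^2 = 108s^5
Ksp = 108 × (1.17 x 10^-6)^5 = 2.4 × 10^-28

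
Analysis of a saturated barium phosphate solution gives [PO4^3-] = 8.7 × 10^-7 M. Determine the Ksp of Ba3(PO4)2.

Ba3(PO4)2(s) <=> 3 Ba^2+ + 2 PO4^3-
Stoichiometry gives [Ba^2+] = (3/2)[PO4^3-] = 1.31 x 10^-6 M.
Ksp = [Ba^2+]^3[PO4^3-]^2
Ksp = (1.31 × 10^-6)^3 × (8.7 × 10^-7)^2 = 1.7 x 10^-30

Ksp = 1.7 × 10^-30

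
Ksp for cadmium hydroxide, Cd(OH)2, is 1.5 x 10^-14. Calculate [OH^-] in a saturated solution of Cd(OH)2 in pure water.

Cd(OH)2(s) ⇌ Cd^2+ + 2 OH^-
Ksp = [Cd^2+][OH^-]^2
Let s = molar solubility. Then [Cd^2+] = s and [OH^-] = 2s.
So Ksp = s × (2s)^2 = 4s^3
s^3 = 1.5 x 10^-14 / 4, so s = 1.55 × 10^-5 M
[OH^-] = 2s = 3.1 x 10^-5 M

[OH^-] ≈ 3.1 x 10^-5 M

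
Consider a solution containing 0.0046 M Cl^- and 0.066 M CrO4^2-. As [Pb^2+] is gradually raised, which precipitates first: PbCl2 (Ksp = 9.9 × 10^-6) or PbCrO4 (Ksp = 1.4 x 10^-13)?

PbCrO4

Precipitation of each salt starts when its ion product equals its Ksp.
For PbCl2: 9.9 × 10^-6 = (0.0046)^2 × [Pb^2+]  ⇒  [Pb^2+] = 4.7 × 10^-1 M.
For PbCrO4: 1.4 x 10^-13 = 0.066 × [Pb^2+]  ⇒  [Pb^2+] = 2.1 x 10^-12 M.
The salt with the lower threshold [Pb^2+] precipitates first: PbCrO4.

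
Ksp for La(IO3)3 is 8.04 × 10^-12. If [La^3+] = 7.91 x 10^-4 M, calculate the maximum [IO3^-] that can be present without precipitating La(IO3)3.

[IO3^-] ≈ 2.17e-3 M

La(IO3)3(s) ⇌ La^3+(aq) + 3 IO3^-(aq)
Ksp = [La^3+][IO3^-]^3
Precipitation begins when Q = Ksp. With [La^3+] = 7.91 x 10^-4 M:
8.04 × 10^-12 = (7.91 x 10^-4) × [IO3^-]^3
[IO3^-] = (8.04 × 10^-12 / 7.91 × 10^-4)^(1/3) = 2.17 × 10^-3 M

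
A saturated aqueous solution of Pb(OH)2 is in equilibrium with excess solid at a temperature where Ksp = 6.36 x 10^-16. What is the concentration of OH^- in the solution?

[OH^-] = 1.08 x 10^-5 M

Pb(OH)2(s) <=> Pb^2+(aq) + 2 OH^-(aq)
Ksp = [Pb^2+][OH^-]^2
With molar solubility s: [Pb^2+] = s, [OH^-] = 2s.
So Ksp = s × (2s)^2 = 4s^3
s = (6.36 x 10^-16 / 4)^(1/3) = 5.418 x 10^-6 M
[OH^-] = 2s = 1.08 × 10^-5 M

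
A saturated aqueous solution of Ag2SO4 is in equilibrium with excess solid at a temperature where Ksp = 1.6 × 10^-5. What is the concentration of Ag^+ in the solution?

Ag2SO4(s) ⇌ 2 Ag^+ + SO4^2-
Ksp = [Ag^+]^2[SO4^2-]
If s mol/L of Ag2SO4 dissolves, [Ag^+] = 2s and [SO4^2-] = s.
So Ksp = (2s)^2 × s = 4s^3
s^3 = 1.6 × 10^-5 / 4, so s = 1.59 × 10^-2 M
[Ag^+] = 2s = 3.2 × 10^-2 M

[Ag^+] ≈ 3.2 × 10^-2 M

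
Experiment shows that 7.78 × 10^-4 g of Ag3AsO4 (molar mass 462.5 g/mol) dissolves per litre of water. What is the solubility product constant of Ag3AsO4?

Ksp ≈ 2.16 × 10^-22

Molar solubility s = (7.78 × 10^-4 g/L) / (462.5 g/mol) = 1.682 × 10^-6 M.
Ag3AsO4(s) ⇌ 3 Ag^+ + AsO4^3-
For each mole of Ag3AsO4 that dissolves: [Ag^+] = 3s, [AsO4^3-] = s.
Ksp = [Ag^+]^3[AsO4^3-]
So Ksp = (3s)^3 × s = 27s^4
With s = 1.682 × 10^-6: Ksp = 2.16 × 10^-22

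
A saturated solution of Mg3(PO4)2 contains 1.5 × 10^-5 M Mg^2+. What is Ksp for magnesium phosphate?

Ksp ≈ 3.4 × 10^-25

Mg3(PO4)2(s) <=> 3 Mg^2+(aq) + 2 PO4^3-(aq)
Stoichiometry gives [PO4^3-] = (2/3)[Mg^2+] = 1.00 × 10^-5 M.
Ksp = [Mg^2+]^3[PO4^3-]^2
Ksp = (1.5 × 10^-5)^3 × (1.00 × 10^-5)^2 = 3.4 x 10^-25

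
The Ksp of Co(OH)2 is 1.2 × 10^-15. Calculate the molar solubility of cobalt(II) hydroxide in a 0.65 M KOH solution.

Co(OH)2(s) ⇌ Co^2+ + 2 OH^-
Ksp = [Co^2+][OH^-]^2
Let s = moles of Co(OH)2 that dissolve per litre. [Co^2+] = s, [OH^-] = 0.65 + 2s ≈ 0.65 (common-ion effect: OH^- is already 0.65 M).
Ksp ≈ s × (0.65)^2
s = 2.8 × 10^-15 M
Check: 2s = 5.7 × 10^-15 ≪ 0.65, so the approximation is valid.

s ≈ 2.8 × 10^-15 M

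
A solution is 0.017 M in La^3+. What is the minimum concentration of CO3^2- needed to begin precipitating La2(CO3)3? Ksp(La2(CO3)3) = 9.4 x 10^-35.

6.9 x 10^-11 M

La2(CO3)3(s) ⇌ 2 La^3+ + 3 CO3^2-
Ksp = [La^3+]^2[CO3^2-]^3
Precipitation begins when Q = Ksp. With [La^3+] = 0.017 M:
9.4 x 10^-35 = (0.017)^2 × [CO3^2-]^3
[CO3^2-] = (9.4 x 10^-35 / 2.89 x 10^-4)^(1/3) = 6.9 x 10^-11 M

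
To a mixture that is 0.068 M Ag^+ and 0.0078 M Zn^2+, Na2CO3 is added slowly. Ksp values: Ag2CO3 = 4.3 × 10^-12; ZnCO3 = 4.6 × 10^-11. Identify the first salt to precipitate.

Ag2CO3

Precipitation of each salt starts when its ion product equals its Ksp.
For Ag2CO3: 4.3 × 10^-12 = (0.068)^2 × [CO3^2-]  ⇒  [CO3^2-] = 9.3 × 10^-10 M.
For ZnCO3: 4.6 × 10^-11 = 0.0078 × [CO3^2-]  ⇒  [CO3^2-] = 5.9 × 10^-9 M.
The salt with the lower threshold [CO3^2-] precipitates first: Ag2CO3.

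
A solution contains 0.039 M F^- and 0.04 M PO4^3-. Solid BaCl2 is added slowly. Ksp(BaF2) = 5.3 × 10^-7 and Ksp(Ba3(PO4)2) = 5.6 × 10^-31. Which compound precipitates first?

Precipitation of each salt starts when its ion product equals its Ksp.
For BaF2: 5.3 × 10^-7 = (0.039)^2 × [Ba^2+]  ⇒  [Ba^2+] = 3.5 × 10^-4 M.
For Ba3(PO4)2: 5.6 × 10^-31 = (0.04)^2 × [Ba^2+]^3  ⇒  [Ba^2+] = 7.0 × 10^-10 M.
The salt with the lower threshold [Ba^2+] precipitates first: Ba3(PO4)2.

Ba3(PO4)2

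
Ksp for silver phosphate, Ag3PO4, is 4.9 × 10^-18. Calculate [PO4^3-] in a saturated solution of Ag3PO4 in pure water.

Ag3PO4(s) ⇌ 3 Ag^+(aq) + PO4^3-(aq)
Ksp = [Ag^+]^3[PO4^3-]
Let s = molar solubility. Then [Ag^+] = 3s and [PO4^3-] = s.
So Ksp = (3s)^3 × s = 27s^4
s = (4.9 × 10^-18 / 27)^(1/4) = 2.06 × 10^-5 M
[PO4^3-] = s = 2.1 × 10^-5 M

2.1 × 10^-5 M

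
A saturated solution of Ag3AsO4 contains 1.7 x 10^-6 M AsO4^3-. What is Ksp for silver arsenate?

2.3 x 10^-22

Ag3AsO4(s) ⇌ 3 Ag^+ + AsO4^3-
Stoichiometry gives [Ag^+] = (3/1)[AsO4^3-] = 5.10 x 10^-6 M.
Ksp = [Ag^+]^3[AsO4^3-]
Ksp = (5.10 × 10^-6)^3 × 1.7 × 10^-6 = 2.3 x 10^-22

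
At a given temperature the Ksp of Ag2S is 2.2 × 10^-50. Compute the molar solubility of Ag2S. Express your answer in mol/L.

Ag2S(s) <=> 2 Ag^+ + S^2-
Ksp = [Ag^+]^2[S^2-]
For each mole of Ag2S that dissolves: [Ag^+] = 2s, [S^2-] = s.
Ksp = (2s)^2s = 4s^3
s^3 = 2.2 × 10^-50 / 4, so s = 1.8 x 10^-17 M

1.8 × 10^-17 M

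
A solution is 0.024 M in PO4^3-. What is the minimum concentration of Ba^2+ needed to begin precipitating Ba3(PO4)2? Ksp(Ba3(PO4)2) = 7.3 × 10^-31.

Ba3(PO4)2(s) ⇌ 3 Ba^2+ + 2 PO4^3-
Ksp = [Ba^2+]^3[PO4^3-]^2
Precipitation begins when Q = Ksp. With [PO4^3-] = 0.024 M:
7.3 × 10^-31 = (0.024)^2 × [Ba^2+]^3
[Ba^2+] = (7.3 × 10^-31 / 5.76 x 10^-4)^(1/3) = 1.1 × 10^-9 M

1.1 x 10^-9 M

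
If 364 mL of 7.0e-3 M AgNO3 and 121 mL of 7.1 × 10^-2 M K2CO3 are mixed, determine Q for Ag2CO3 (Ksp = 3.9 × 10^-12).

Total volume = 364 + 121 = 485 mL.
[Ag^+] = 7.0 × 10^-3 × (364/485) = 5.25 × 10^-3 M
[CO3^2-] = 7.1 x 10^-2 × (121/485) = 1.77 × 10^-2 M
Ag2CO3(s) ⇌ 2 Ag^+(aq) + CO3^2-(aq), so Q = [Ag^+]^2[CO3^2-]
Q = (5.25 × 10^-3)^2(1.77 x 10^-2) = 4.9 × 10^-7
Q > Ksp, so Ag2CO3 will precipitate.

Q = 4.9 × 10^-7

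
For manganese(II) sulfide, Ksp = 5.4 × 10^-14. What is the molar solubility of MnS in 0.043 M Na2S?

MnS(s) ⇌ Mn^2+ + S^2-
Ksp = [Mn^2+][S^2-]
If s mol/L dissolves here, [Mn^2+] = s, [S^2-] = 0.043 + s ≈ 0.043 (Ksp is small, so little additional dissolves).
Ksp ≈ s × 0.043
s = 1.3 x 10^-12 M
Check: s = 1.3 × 10^-12 ≪ 0.043, so the approximation is valid.

1.3e-12 M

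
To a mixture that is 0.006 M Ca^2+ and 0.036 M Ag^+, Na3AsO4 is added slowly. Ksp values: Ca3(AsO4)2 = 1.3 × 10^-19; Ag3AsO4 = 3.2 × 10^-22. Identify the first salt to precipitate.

Each salt begins to precipitate when Q = Ksp, i.e. when [AsO4^3-] reaches its threshold.
For Ca3(AsO4)2: 1.3 × 10^-19 = (0.006)^3 × [AsO4^3-]^2  ⇒  [AsO4^3-] = 7.8 × 10^-7 M.
For Ag3AsO4: 3.2 × 10^-22 = (0.036)^3 × [AsO4^3-]  ⇒  [AsO4^3-] = 6.9 × 10^-18 M.
The salt with the lower threshold [AsO4^3-] precipitates first: Ag3AsO4.

Ag3AsO4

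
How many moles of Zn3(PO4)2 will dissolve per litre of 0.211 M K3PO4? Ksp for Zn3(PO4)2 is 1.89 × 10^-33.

Zn3(PO4)2(s) ⇌ 3 Zn^2+(aq) + 2 PO4^3-(aq)
Ksp = [Zn^2+]^3[PO4^3-]^2
If s mol/L dissolves here, [Zn^2+] = 3s, [PO4^3-] = 0.211 + 2s ≈ 0.211 (common-ion effect: PO4^3- is already 0.211 M).
Ksp ≈ (3s)^3 × (0.211)^2
s = 1.16 × 10^-11 M
Check: 2s = 2.3 × 10^-11 ≪ 0.211, so the approximation is valid.

1.16 × 10^-11 M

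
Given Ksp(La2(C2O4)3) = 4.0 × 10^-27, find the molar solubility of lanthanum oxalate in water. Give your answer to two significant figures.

s ≈ 2.1 × 10^-6 M

La2(C2O4)3(s) ⇌ 2 La^3+ + 3 C2O4^2-
Ksp = [La^3+]^2[C2O4^2-]^3
For each mole of La2(C2O4)3 that dissolves: [La^3+] = 2s, [C2O4^2-] = 3s.
So Ksp = (2s)^2 × (3s)^3 = 108s^5
Solving, s = (4.0 × 10^-27/108)^(1/5) = 2.1 x 10^-6 M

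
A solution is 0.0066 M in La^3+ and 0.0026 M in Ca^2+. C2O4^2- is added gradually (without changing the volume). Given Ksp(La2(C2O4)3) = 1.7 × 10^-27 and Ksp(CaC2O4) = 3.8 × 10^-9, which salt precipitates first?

La2(C2O4)3

Each salt begins to precipitate when Q = Ksp, i.e. when [C2O4^2-] reaches its threshold.
For La2(C2O4)3: 1.7 × 10^-27 = (0.0066)^2 × [C2O4^2-]^3  ⇒  [C2O4^2-] = 3.4 × 10^-8 M.
For CaC2O4: 3.8 × 10^-9 = 0.0026 × [C2O4^2-]  ⇒  [C2O4^2-] = 1.5 × 10^-6 M.
The salt with the lower threshold [C2O4^2-] precipitates first: La2(C2O4)3.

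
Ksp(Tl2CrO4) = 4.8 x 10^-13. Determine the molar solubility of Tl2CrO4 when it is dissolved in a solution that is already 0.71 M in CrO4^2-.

s = 4.1 × 10^-7 M

Tl2CrO4(s) ⇌ 2 Tl^+ + CrO4^2-
Ksp = [Tl^+]^2[CrO4^2-]
Let s be the molar solubility in this solution. [Tl^+] = 2s, [CrO4^2-] = 0.71 + s ≈ 0.71 (since the CrO4^2- already present dominates).
Ksp ≈ (2s)^2 × 0.71
s = 4.1 × 10^-7 M
Check: s = 4.1 x 10^-7 ≪ 0.71, so the approximation is valid.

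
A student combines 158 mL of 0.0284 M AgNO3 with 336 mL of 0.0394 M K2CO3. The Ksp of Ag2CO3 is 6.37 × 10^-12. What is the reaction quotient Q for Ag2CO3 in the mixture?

Total volume = 158 + 336 = 494 mL.
[Ag^+] = 2.84 x 10^-2 × (158/494) = 9.083 × 10^-3 M
[CO3^2-] = 3.94 x 10^-2 × (336/494) = 2.680 x 10^-2 M
Ag2CO3(s) ⇌ 2 Ag^+(aq) + CO3^2-(aq), so Q = [Ag^+]^2[CO3^2-]
Q = (9.083 × 10^-3)^2(2.680 × 10^-2) = 2.21 × 10^-6
Q > Ksp, so Ag2CO3 will precipitate.

Q = 2.21 × 10^-6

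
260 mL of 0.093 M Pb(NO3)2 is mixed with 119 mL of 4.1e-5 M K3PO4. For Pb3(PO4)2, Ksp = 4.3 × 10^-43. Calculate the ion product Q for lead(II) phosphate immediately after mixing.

Q = 4.3e-14

Total volume = 260 + 119 = 379 mL.
[Pb^2+] = 9.3 x 10^-2 × (260/379) = 6.38 × 10^-2 M
[PO4^3-] = 4.1 × 10^-5 × (119/379) = 1.29 x 10^-5 M
Pb3(PO4)2(s) <=> 3 Pb^2+(aq) + 2 PO4^3-(aq), so Q = [Pb^2+]^3[PO4^3-]^2
Q = (6.38 x 10^-2)^3(1.29 x 10^-5)^2 = 4.3 × 10^-14
Q > Ksp, so Pb3(PO4)2 will precipitate.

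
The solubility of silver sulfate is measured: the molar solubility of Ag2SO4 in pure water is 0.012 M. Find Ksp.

Ksp ≈ 6.9e-6

Ag2SO4(s) ⇌ 2 Ag^+(aq) + SO4^2-(aq)
If s mol/L of Ag2SO4 dissolves, [Ag^+] = 2s and [SO4^2-] = s.
Ksp = [Ag^+]^2[SO4^2-]
Substituting: Ksp = (2s)^2s = 4s^3
Ksp = 4 × (1.2 × 10^-2)^3 = 6.9 x 10^-6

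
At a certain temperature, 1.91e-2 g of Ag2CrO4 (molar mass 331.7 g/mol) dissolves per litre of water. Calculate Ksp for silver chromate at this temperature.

Molar solubility s = (1.91 × 10^-2 g/L) / (331.7 g/mol) = 5.758 × 10^-5 M.
Ag2CrO4(s) ⇌ 2 Ag^+ + CrO4^2-
If s mol/L of Ag2CrO4 dissolves, [Ag^+] = 2s and [CrO4^2-] = s.
Ksp = [Ag^+]^2[CrO4^2-]
Ksp = (2s)^2s = 4s^3
With s = 5.758 x 10^-5: Ksp = 7.64 x 10^-13

7.64 × 10^-13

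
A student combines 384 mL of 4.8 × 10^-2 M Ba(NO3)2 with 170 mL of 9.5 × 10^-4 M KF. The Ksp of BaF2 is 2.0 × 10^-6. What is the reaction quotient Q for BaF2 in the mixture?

Total volume = 384 + 170 = 554 mL.
[Ba^2+] = 4.8 × 10^-2 × (384/554) = 3.33 x 10^-2 M
[F^-] = 9.5 x 10^-4 × (170/554) = 2.92 × 10^-4 M
BaF2(s) ⇌ Ba^2+ + 2 F^-, so Q = [Ba^2+][F^-]^2
Q = (3.33 x 10^-2)(2.92 × 10^-4)^2 = 2.8 × 10^-9
Q < Ksp, so no precipitate of BaF2 forms.

Q = 2.8 × 10^-9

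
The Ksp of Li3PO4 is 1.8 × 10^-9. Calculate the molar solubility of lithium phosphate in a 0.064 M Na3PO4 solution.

s ≈ 1.0 × 10^-3 M

Li3PO4(s) <=> 3 Li^+(aq) + PO4^3-(aq)
Ksp = [Li^+]^3[PO4^3-]
Let s = moles of Li3PO4 that dissolve per litre. [Li^+] = 3s, [PO4^3-] = 0.064 + s ≈ 0.064 (since PO4^3- from Na3PO4 dominates).
Ksp ≈ (3s)^3 × 0.064
s = 1.0 × 10^-3 M
Check: s = 1.0 × 10^-3 ≪ 0.064, so the approximation is valid.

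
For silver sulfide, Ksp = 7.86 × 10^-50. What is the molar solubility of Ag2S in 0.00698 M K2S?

Ag2S(s) ⇌ 2 Ag^+(aq) + S^2-(aq)
Ksp = [Ag^+]^2[S^2-]
Let s be the molar solubility in this solution. [Ag^+] = 2s, [S^2-] = 0.00698 + s ≈ 0.00698 (Ksp is small, so little additional dissolves).
Ksp ≈ (2s)^2 × 0.00698
s = 1.68 x 10^-24 M
Check: s = 1.7 × 10^-24 ≪ 0.00698, so the approximation is valid.

1.68 x 10^-24 M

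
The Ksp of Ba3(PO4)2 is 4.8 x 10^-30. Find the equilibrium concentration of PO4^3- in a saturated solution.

Ba3(PO4)2(s) ⇌ 3 Ba^2+(aq) + 2 PO4^3-(aq)
Ksp = [Ba^2+]^3[PO4^3-]^2
For each mole of Ba3(PO4)2 that dissolves: [Ba^2+] = 3s, [PO4^3-] = 2s.
Substituting: Ksp = (3s)^3(2s)^2 = 108s^5
s = (4.8 x 10^-30 / 108)^(1/5) = 5.36 × 10^-7 M
[PO4^3-] = 2s = 1.1 × 10^-6 M

1.1e-6 M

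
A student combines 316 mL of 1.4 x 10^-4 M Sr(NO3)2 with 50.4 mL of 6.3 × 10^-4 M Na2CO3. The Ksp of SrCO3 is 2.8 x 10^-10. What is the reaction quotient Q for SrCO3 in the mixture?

Total volume = 316 + 50.4 = 366.4 mL.
[Sr^2+] = 1.4 × 10^-4 × (316/366.4) = 1.21 x 10^-4 M
[CO3^2-] = 6.3 × 10^-4 × (50.4/366.4) = 8.67 x 10^-5 M
SrCO3(s) ⇌ Sr^2+(aq) + CO3^2-(aq), so Q = [Sr^2+][CO3^2-]
Q = (1.21 x 10^-4)(8.67 x 10^-5) = 1.0 × 10^-8
Q > Ksp, so SrCO3 will precipitate.

1.0 x 10^-8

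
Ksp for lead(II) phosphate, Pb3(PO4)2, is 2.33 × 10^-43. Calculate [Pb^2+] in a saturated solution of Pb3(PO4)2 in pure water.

Pb3(PO4)2(s) <=> 3 Pb^2+ + 2 PO4^3-
Ksp = [Pb^2+]^3[PO4^3-]^2
Let s = molar solubility. Then [Pb^2+] = 3s and [PO4^3-] = 2s.
Substituting: Ksp = (3s)^3(2s)^2 = 108s^5
s^5 = 2.33 × 10^-43 / 108, so s = 1.166 × 10^-9 M
[Pb^2+] = 3s = 3.50 × 10^-9 M

3.50e-9 M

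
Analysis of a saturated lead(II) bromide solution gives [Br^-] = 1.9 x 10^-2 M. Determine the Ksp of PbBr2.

3.4e-6

PbBr2(s) ⇌ Pb^2+ + 2 Br^-
Stoichiometry gives [Pb^2+] = (1/2)[Br^-] = 9.50 x 10^-3 M.
Ksp = [Pb^2+][Br^-]^2
Ksp = 9.50 × 10^-3 × (1.9 x 10^-2)^2 = 3.4 × 10^-6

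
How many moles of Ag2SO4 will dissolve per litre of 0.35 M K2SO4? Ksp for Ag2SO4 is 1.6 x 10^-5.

s = 3.4 x 10^-3 M

Ag2SO4(s) ⇌ 2 Ag^+(aq) + SO4^2-(aq)
Ksp = [Ag^+]^2[SO4^2-]
Let s = moles of Ag2SO4 that dissolve per litre. [Ag^+] = 2s, [SO4^2-] = 0.35 + s ≈ 0.35 (common-ion effect: SO4^2- is already 0.35 M).
Ksp ≈ (2s)^2 × 0.35
s = 3.4 × 10^-3 M
Check: s = 3.4 × 10^-3 ≪ 0.35, so the approximation is valid.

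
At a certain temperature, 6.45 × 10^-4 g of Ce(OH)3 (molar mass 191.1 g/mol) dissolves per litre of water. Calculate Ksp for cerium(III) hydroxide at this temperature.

Ksp = 3.50 x 10^-21

Molar solubility s = (6.45 × 10^-4 g/L) / (191.1 g/mol) = 3.375 × 10^-6 M.
Ce(OH)3(s) ⇌ Ce^3+(aq) + 3 OH^-(aq)
Let s = molar solubility. Then [Ce^3+] = s and [OH^-] = 3s.
Ksp = [Ce^3+][OH^-]^3
Ksp = s(3s)^3 = 27s^4
With s = 3.375 × 10^-6: Ksp = 3.50 × 10^-21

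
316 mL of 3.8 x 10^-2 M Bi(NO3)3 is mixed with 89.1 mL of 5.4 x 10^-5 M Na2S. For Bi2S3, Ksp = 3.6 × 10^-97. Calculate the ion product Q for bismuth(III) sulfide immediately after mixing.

Total volume = 316 + 89.1 = 405.1 mL.
[Bi^3+] = 3.8 x 10^-2 × (316/405.1) = 2.96 x 10^-2 M
[S^2-] = 5.4 x 10^-5 × (89.1/405.1) = 1.19 × 10^-5 M
Bi2S3(s) ⇌ 2 Bi^3+ + 3 S^2-, so Q = [Bi^3+]^2[S^2-]^3
Q = (2.96 × 10^-2)^2(1.19 × 10^-5)^3 = 1.5 x 10^-18
Q > Ksp, so Bi2S3 will precipitate.

Q = 1.5 × 10^-18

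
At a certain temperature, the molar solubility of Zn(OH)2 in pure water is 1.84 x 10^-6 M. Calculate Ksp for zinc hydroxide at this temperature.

Ksp = 2.49 x 10^-17

Zn(OH)2(s) <=> Zn^2+(aq) + 2 OH^-(aq)
If s mol/L of Zn(OH)2 dissolves, [Zn^2+] = s and [OH^-] = 2s.
Ksp = [Zn^2+][OH^-]^2
Ksp = s(2s)^2 = 4s^3
With s = 1.84 × 10^-6: Ksp = 2.49 × 10^-17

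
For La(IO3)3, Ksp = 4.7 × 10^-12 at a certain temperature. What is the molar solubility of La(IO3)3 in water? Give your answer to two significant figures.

La(IO3)3(s) ⇌ La^3+(aq) + 3 IO3^-(aq)
Ksp = [La^3+][IO3^-]^3
Let s = molar solubility. Then [La^3+] = s and [IO3^-] = 3s.
So Ksp = s × (3s)^3 = 27s^4
s^4 = 4.7 × 10^-12 / 27, so s = 6.5 × 10^-4 M

s = 6.5e-4 M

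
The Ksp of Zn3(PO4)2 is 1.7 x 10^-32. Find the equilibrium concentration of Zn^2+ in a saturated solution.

[Zn^2+] = 5.2e-7 M

Zn3(PO4)2(s) <=> 3 Zn^2+ + 2 PO4^3-
Ksp = [Zn^2+]^3[PO4^3-]^2
If s mol/L of Zn3(PO4)2 dissolves, [Zn^2+] = 3s and [PO4^3-] = 2s.
So Ksp = (3s)^3 × (2s)^2 = 108s^5
Solving, s = (1.7 x 10^-32/108)^(1/5) = 1.74 × 10^-7 M
[Zn^2+] = 3s = 5.2 x 10^-7 M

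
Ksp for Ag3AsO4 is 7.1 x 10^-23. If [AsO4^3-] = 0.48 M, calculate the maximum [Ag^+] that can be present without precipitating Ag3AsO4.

5.3e-8 M

Ag3AsO4(s) <=> 3 Ag^+ + AsO4^3-
Ksp = [Ag^+]^3[AsO4^3-]
Precipitation begins when Q = Ksp. With [AsO4^3-] = 0.48 M:
7.1 x 10^-23 = (0.48) × [Ag^+]^3
[Ag^+] = (7.1 x 10^-23 / 4.8 × 10^-1)^(1/3) = 5.3 x 10^-8 M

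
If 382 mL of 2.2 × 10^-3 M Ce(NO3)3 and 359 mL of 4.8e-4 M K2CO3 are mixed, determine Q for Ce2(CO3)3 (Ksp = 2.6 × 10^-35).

Q ≈ 1.6 × 10^-17

Total volume = 382 + 359 = 741 mL.
[Ce^3+] = 2.2 × 10^-3 × (382/741) = 1.13 × 10^-3 M
[CO3^2-] = 4.8 x 10^-4 × (359/741) = 2.33 x 10^-4 M
Ce2(CO3)3(s) <=> 2 Ce^3+(aq) + 3 CO3^2-(aq), so Q = [Ce^3+]^2[CO3^2-]^3
Q = (1.13 × 10^-3)^2(2.33 x 10^-4)^3 = 1.6 × 10^-17
Q > Ksp, so Ce2(CO3)3 will precipitate.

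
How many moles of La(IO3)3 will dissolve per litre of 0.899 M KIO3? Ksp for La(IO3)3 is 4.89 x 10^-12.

La(IO3)3(s) ⇌ La^3+(aq) + 3 IO3^-(aq)
Ksp = [La^3+][IO3^-]^3
Let s be the molar solubility in this solution. [La^3+] = s, [IO3^-] = 0.899 + 3s ≈ 0.899 (since IO3^- from KIO3 dominates).
Ksp ≈ s × (0.899)^3
s = 6.73 x 10^-12 M
Check: 3s = 2.0 × 10^-11 ≪ 0.899, so the approximation is valid.

6.73e-12 M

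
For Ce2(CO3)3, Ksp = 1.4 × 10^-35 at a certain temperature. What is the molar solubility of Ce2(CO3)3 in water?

4.2 x 10^-8 M

Ce2(CO3)3(s) <=> 2 Ce^3+ + 3 CO3^2-
Ksp = [Ce^3+]^2[CO3^2-]^3
With molar solubility s: [Ce^3+] = 2s, [CO3^2-] = 3s.
Substituting: Ksp = (2s)^2(3s)^3 = 108s^5
Solving, s = (1.4 × 10^-35/108)^(1/5) = 4.2 x 10^-8 M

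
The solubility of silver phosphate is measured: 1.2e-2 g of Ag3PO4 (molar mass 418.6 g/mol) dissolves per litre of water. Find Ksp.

Molar solubility s = (1.2 x 10^-2 g/L) / (418.6 g/mol) = 2.87 × 10^-5 M.
Ag3PO4(s) ⇌ 3 Ag^+ + PO4^3-
Let s = molar solubility. Then [Ag^+] = 3s and [PO4^3-] = s.
Ksp = [Ag^+]^3[PO4^3-]
Substituting: Ksp = (3s)^3s = 27s^4
Ksp = 27 × (2.87 × 10^-5)^4 = 1.8 × 10^-17

1.8 × 10^-17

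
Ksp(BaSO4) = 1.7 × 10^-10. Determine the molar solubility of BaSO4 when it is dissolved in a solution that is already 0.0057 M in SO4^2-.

s = 3.0 × 10^-8 M

BaSO4(s) <=> Ba^2+ + SO4^2-
Ksp = [Ba^2+][SO4^2-]
Let s = moles of BaSO4 that dissolve per litre. [Ba^2+] = s, [SO4^2-] = 0.0057 + s ≈ 0.0057 (since the SO4^2- already present dominates).
Ksp ≈ s × 0.0057
s = 3.0 x 10^-8 M
Check: s = 3.0 × 10^-8 ≪ 0.0057, so the approximation is valid.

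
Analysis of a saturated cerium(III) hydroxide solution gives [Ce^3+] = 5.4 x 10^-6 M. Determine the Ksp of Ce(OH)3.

Ce(OH)3(s) ⇌ Ce^3+(aq) + 3 OH^-(aq)
Stoichiometry gives [OH^-] = (3/1)[Ce^3+] = 1.62 × 10^-5 M.
Ksp = [Ce^3+][OH^-]^3
Ksp = 5.4 x 10^-6 × (1.62 × 10^-5)^3 = 2.3 × 10^-20

2.3e-20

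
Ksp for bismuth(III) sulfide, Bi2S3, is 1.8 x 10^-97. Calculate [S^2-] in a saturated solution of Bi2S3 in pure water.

Bi2S3(s) <=> 2 Bi^3+ + 3 S^2-
Ksp = [Bi^3+]^2[S^2-]^3
With molar solubility s: [Bi^3+] = 2s, [S^2-] = 3s.
So Ksp = (2s)^2 × (3s)^3 = 108s^5
s = (1.8 x 10^-97 / 108)^(1/5) = 1.76 × 10^-20 M
[S^2-] = 3s = 5.3 × 10^-20 M

5.3 × 10^-20 M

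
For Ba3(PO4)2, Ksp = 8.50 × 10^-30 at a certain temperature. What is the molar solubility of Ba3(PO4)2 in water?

s ≈ 6.01 x 10^-7 M

Ba3(PO4)2(s) ⇌ 3 Ba^2+ + 2 PO4^3-
Ksp = [Ba^2+]^3[PO4^3-]^2
For each mole of Ba3(PO4)2 that dissolves: [Ba^2+] = 3s, [PO4^3-] = 2s.
Ksp = (3s)^3(2s)^2 = 108s^5
s^5 = 8.50 × 10^-30 / 108, so s = 6.01 × 10^-7 M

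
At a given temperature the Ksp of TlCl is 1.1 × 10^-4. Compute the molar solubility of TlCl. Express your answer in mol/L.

TlCl(s) ⇌ Tl^+ + Cl^-
Ksp = [Tl^+][Cl^-]
With molar solubility s: [Tl^+] = s, [Cl^-] = s.
Ksp = s^2
s = (1.1 × 10^-4)^(1/2) = 1.0 x 10^-2 M

1.0 × 10^-2 M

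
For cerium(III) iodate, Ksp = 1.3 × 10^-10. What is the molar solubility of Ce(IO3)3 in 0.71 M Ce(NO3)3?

s = 1.9 × 10^-4 M

Ce(IO3)3(s) <=> Ce^3+ + 3 IO3^-
Ksp = [Ce^3+][IO3^-]^3
Let s be the molar solubility in this solution. [Ce^3+] = 0.71 + s ≈ 0.71, [IO3^-] = 3s (Ksp is small, so little additional dissolves).
Ksp ≈ 0.71 × (3s)^3
s = 1.9 x 10^-4 M
Check: s = 1.9 x 10^-4 ≪ 0.71, so the approximation is valid.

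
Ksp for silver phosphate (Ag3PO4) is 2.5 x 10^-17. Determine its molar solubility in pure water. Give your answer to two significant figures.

3.1 × 10^-5 M

Ag3PO4(s) ⇌ 3 Ag^+ + PO4^3-
Ksp = [Ag^+]^3[PO4^3-]
Let s = molar solubility. Then [Ag^+] = 3s and [PO4^3-] = s.
Substituting: Ksp = (3s)^3s = 27s^4
s = (2.5 x 10^-17 / 27)^(1/4) = 3.1 × 10^-5 M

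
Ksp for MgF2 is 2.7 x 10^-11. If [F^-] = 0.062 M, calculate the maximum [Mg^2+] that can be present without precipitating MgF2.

MgF2(s) <=> Mg^2+(aq) + 2 F^-(aq)
Ksp = [Mg^2+][F^-]^2
Precipitation begins when Q = Ksp. With [F^-] = 0.062 M:
2.7 x 10^-11 = (0.062)^2 × [Mg^2+]
[Mg^2+] = (2.7 x 10^-11 / 3.84 x 10^-3) = 7.0 × 10^-9 M

[Mg^2+] = 7.0 × 10^-9 M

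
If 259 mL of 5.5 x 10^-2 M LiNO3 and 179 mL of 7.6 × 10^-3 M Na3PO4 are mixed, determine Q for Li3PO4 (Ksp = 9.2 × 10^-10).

Total volume = 259 + 179 = 438 mL.
[Li^+] = 5.5 x 10^-2 × (259/438) = 3.25 × 10^-2 M
[PO4^3-] = 7.6 × 10^-3 × (179/438) = 3.11 × 10^-3 M
Li3PO4(s) ⇌ 3 Li^+(aq) + PO4^3-(aq), so Q = [Li^+]^3[PO4^3-]
Q = (3.25 × 10^-2)^3(3.11 x 10^-3) = 1.1 x 10^-7
Q > Ksp, so Li3PO4 will precipitate.

Q = 1.1 x 10^-7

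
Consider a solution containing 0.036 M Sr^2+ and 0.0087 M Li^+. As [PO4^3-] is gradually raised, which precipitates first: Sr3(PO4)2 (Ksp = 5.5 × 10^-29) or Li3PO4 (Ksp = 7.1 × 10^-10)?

Precipitation of each salt starts when its ion product equals its Ksp.
For Sr3(PO4)2: 5.5 × 10^-29 = (0.036)^3 × [PO4^3-]^2  ⇒  [PO4^3-] = 1.1 × 10^-12 M.
For Li3PO4: 7.1 × 10^-10 = (0.0087)^3 × [PO4^3-]  ⇒  [PO4^3-] = 1.1 × 10^-3 M.
The salt with the lower threshold [PO4^3-] precipitates first: Sr3(PO4)2.

Sr3(PO4)2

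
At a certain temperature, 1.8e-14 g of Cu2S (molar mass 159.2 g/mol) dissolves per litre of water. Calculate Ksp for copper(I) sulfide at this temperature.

Molar solubility s = (1.8 x 10^-14 g/L) / (159.2 g/mol) = 1.13 x 10^-16 M.
Cu2S(s) ⇌ 2 Cu^+ + S^2-
For each mole of Cu2S that dissolves: [Cu^+] = 2s, [S^2-] = s.
Ksp = [Cu^+]^2[S^2-]
So Ksp = (2s)^2 × s = 4s^3
Ksp = 4 × (1.13 × 10^-16)^3 = 5.8 × 10^-48

Ksp ≈ 5.8 × 10^-48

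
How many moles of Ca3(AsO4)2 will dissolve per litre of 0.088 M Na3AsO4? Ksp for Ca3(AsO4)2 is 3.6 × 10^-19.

s ≈ 1.2 × 10^-6 M

Ca3(AsO4)2(s) ⇌ 3 Ca^2+ + 2 AsO4^3-
Ksp = [Ca^2+]^3[AsO4^3-]^2
Let s be the molar solubility in this solution. [Ca^2+] = 3s, [AsO4^3-] = 0.088 + 2s ≈ 0.088 (common-ion effect: AsO4^3- is already 0.088 M).
Ksp ≈ (3s)^3 × (0.088)^2
s = 1.2 × 10^-6 M
Check: 2s = 2.4 × 10^-6 ≪ 0.088, so the approximation is valid.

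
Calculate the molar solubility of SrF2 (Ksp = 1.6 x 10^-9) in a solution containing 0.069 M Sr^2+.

SrF2(s) ⇌ Sr^2+(aq) + 2 F^-(aq)
Ksp = [Sr^2+][F^-]^2
If s mol/L dissolves here, [Sr^2+] = 0.069 + s ≈ 0.069, [F^-] = 2s (common-ion effect: Sr^2+ is already 0.069 M).
Ksp ≈ 0.069 × (2s)^2
s = 7.6 × 10^-5 M
Check: s = 7.6 x 10^-5 ≪ 0.069, so the approximation is valid.

7.6e-5 M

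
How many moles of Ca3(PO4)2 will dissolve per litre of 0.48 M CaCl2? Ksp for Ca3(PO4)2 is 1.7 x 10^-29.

s ≈ 6.2 × 10^-15 M

Ca3(PO4)2(s) ⇌ 3 Ca^2+(aq) + 2 PO4^3-(aq)
Ksp = [Ca^2+]^3[PO4^3-]^2
Let s be the molar solubility in this solution. [Ca^2+] = 0.48 + 3s ≈ 0.48, [PO4^3-] = 2s (since Ca^2+ from CaCl2 dominates).
Ksp ≈ (0.48)^3 × (2s)^2
s = 6.2 × 10^-15 M
Check: 3s = 1.9 × 10^-14 ≪ 0.48, so the approximation is valid.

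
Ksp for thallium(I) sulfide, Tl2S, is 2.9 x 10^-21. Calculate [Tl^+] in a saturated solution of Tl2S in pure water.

[Tl^+] ≈ 1.8e-7 M

Tl2S(s) ⇌ 2 Tl^+(aq) + S^2-(aq)
Ksp = [Tl^+]^2[S^2-]
With molar solubility s: [Tl^+] = 2s, [S^2-] = s.
Ksp = (2s)^2s = 4s^3
s = (2.9 x 10^-21 / 4)^(1/3) = 8.98 x 10^-8 M
[Tl^+] = 2s = 1.8 x 10^-7 M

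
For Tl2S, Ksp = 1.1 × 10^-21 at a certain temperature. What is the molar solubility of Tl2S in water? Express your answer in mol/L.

s ≈ 6.5e-8 M

Tl2S(s) <=> 2 Tl^+ + S^2-
Ksp = [Tl^+]^2[S^2-]
If s mol/L of Tl2S dissolves, [Tl^+] = 2s and [S^2-] = s.
Substituting: Ksp = (2s)^2s = 4s^3
Solving, s = (1.1 × 10^-21/4)^(1/3) = 6.5 × 10^-8 M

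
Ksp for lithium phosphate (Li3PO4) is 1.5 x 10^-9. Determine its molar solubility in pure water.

2.7 × 10^-3 M

Li3PO4(s) ⇌ 3 Li^+ + PO4^3-
Ksp = [Li^+]^3[PO4^3-]
Let s = molar solubility. Then [Li^+] = 3s and [PO4^3-] = s.
Ksp = (3s)^3s = 27s^4
s^4 = 1.5 x 10^-9 / 27, so s = 2.7 x 10^-3 M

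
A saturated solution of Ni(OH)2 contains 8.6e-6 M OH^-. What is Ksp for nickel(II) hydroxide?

Ksp = 3.2 x 10^-16

Ni(OH)2(s) <=> Ni^2+(aq) + 2 OH^-(aq)
Stoichiometry gives [Ni^2+] = (1/2)[OH^-] = 4.30 × 10^-6 M.
Ksp = [Ni^2+][OH^-]^2
Ksp = 4.30 x 10^-6 × (8.6 × 10^-6)^2 = 3.2 x 10^-16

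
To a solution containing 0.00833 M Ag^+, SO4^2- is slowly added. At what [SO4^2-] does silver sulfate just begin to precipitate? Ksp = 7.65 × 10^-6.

[SO4^2-] = 0.110 M

Ag2SO4(s) ⇌ 2 Ag^+ + SO4^2-
Ksp = [Ag^+]^2[SO4^2-]
Precipitation begins when Q = Ksp. With [Ag^+] = 0.00833 M:
7.65 × 10^-6 = (0.00833)^2 × [SO4^2-]
[SO4^2-] = (7.65 × 10^-6 / 6.939 × 10^-5) = 1.10 × 10^-1 M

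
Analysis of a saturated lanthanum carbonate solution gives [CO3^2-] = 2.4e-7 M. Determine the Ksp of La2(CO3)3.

Ksp = 3.5 x 10^-34

La2(CO3)3(s) <=> 2 La^3+(aq) + 3 CO3^2-(aq)
Stoichiometry gives [La^3+] = (2/3)[CO3^2-] = 1.60 × 10^-7 M.
Ksp = [La^3+]^2[CO3^2-]^3
Ksp = (1.60 × 10^-7)^2 × (2.4 × 10^-7)^3 = 3.5 × 10^-34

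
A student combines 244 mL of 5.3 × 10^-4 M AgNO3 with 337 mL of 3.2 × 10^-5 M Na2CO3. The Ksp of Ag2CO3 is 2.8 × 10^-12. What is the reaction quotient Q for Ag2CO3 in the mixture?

Total volume = 244 + 337 = 581 mL.
[Ag^+] = 5.3 × 10^-4 × (244/581) = 2.23 × 10^-4 M
[CO3^2-] = 3.2 × 10^-5 × (337/581) = 1.86 × 10^-5 M
Ag2CO3(s) <=> 2 Ag^+ + CO3^2-, so Q = [Ag^+]^2[CO3^2-]
Q = (2.23 × 10^-4)^2(1.86 x 10^-5) = 9.2 × 10^-13
Q < Ksp, so no precipitate of Ag2CO3 forms.

9.2 x 10^-13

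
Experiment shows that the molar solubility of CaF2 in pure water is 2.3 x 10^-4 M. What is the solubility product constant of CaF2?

CaF2(s) ⇌ Ca^2+(aq) + 2 F^-(aq)
Let s = molar solubility. Then [Ca^2+] = s and [F^-] = 2s.
Ksp = [Ca^2+][F^-]^2
Substituting: Ksp = s(2s)^2 = 4s^3
Ksp = 4 × (2.3 × 10^-4)^3 = 4.9 × 10^-11

Ksp ≈ 4.9 × 10^-11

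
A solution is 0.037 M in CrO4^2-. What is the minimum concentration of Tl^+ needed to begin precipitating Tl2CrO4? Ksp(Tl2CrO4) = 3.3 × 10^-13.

Tl2CrO4(s) ⇌ 2 Tl^+(aq) + CrO4^2-(aq)
Ksp = [Tl^+]^2[CrO4^2-]
Precipitation begins when Q = Ksp. With [CrO4^2-] = 0.037 M:
3.3 × 10^-13 = (0.037) × [Tl^+]^2
[Tl^+] = (3.3 × 10^-13 / 3.7 × 10^-2)^(1/2) = 3.0 × 10^-6 M

3.0e-6 M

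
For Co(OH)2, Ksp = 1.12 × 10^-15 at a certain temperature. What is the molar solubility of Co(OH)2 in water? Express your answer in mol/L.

Co(OH)2(s) ⇌ Co^2+(aq) + 2 OH^-(aq)
Ksp = [Co^2+][OH^-]^2
Let s = molar solubility. Then [Co^2+] = s and [OH^-] = 2s.
Ksp = s(2s)^2 = 4s^3
Solving, s = (1.12 × 10^-15/4)^(1/3) = 6.54 × 10^-6 M

s = 6.54e-6 M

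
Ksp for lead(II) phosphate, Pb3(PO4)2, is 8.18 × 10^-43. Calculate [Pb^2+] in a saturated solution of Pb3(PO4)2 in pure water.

Pb3(PO4)2(s) ⇌ 3 Pb^2+ + 2 PO4^3-
Ksp = [Pb^2+]^3[PO4^3-]^2
If s mol/L of Pb3(PO4)2 dissolves, [Pb^2+] = 3s and [PO4^3-] = 2s.
Ksp = (3s)^3(2s)^2 = 108s^5
s^5 = 8.18 × 10^-43 / 108, so s = 1.499 × 10^-9 M
[Pb^2+] = 3s = 4.50 x 10^-9 M

4.50 x 10^-9 M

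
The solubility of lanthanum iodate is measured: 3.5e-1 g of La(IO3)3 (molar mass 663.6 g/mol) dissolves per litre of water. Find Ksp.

Ksp ≈ 2.1 x 10^-12

Molar solubility s = (3.5 x 10^-1 g/L) / (663.6 g/mol) = 5.27 × 10^-4 M.
La(IO3)3(s) ⇌ La^3+(aq) + 3 IO3^-(aq)
For each mole of La(IO3)3 that dissolves: [La^3+] = s, [IO3^-] = 3s.
Ksp = [La^3+][IO3^-]^3
Ksp = s(3s)^3 = 27s^4
Ksp = 27 × (5.27 x 10^-4)^4 = 2.1 × 10^-12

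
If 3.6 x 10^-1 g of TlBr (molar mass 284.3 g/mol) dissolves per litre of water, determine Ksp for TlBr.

Molar solubility s = (3.6 × 10^-1 g/L) / (284.3 g/mol) = 1.27 × 10^-3 M.
TlBr(s) ⇌ Tl^+ + Br^-
Let s = molar solubility. Then [Tl^+] = s and [Br^-] = s.
Ksp = [Tl^+][Br^-]
Ksp = s^2
Ksp = (1.27 × 10^-3)^2 = 1.6 × 10^-6

1.6e-6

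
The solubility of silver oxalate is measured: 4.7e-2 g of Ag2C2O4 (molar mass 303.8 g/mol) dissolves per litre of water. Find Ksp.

Molar solubility s = (4.7 x 10^-2 g/L) / (303.8 g/mol) = 1.55 × 10^-4 M.
Ag2C2O4(s) ⇌ 2 Ag^+ + C2O4^2-
If s mol/L of Ag2C2O4 dissolves, [Ag^+] = 2s and [C2O4^2-] = s.
Ksp = [Ag^+]^2[C2O4^2-]
So Ksp = (2s)^2 × s = 4s^3
With s = 1.55 × 10^-4: Ksp = 1.5 × 10^-11

Ksp ≈ 1.5e-11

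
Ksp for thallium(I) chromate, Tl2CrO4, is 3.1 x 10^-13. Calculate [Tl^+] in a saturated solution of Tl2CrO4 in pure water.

[Tl^+] ≈ 8.5 × 10^-5 M

Tl2CrO4(s) ⇌ 2 Tl^+ + CrO4^2-
Ksp = [Tl^+]^2[CrO4^2-]
With molar solubility s: [Tl^+] = 2s, [CrO4^2-] = s.
So Ksp = (2s)^2 × s = 4s^3
Solving, s = (3.1 x 10^-13/4)^(1/3) = 4.26 × 10^-5 M
[Tl^+] = 2s = 8.5 x 10^-5 M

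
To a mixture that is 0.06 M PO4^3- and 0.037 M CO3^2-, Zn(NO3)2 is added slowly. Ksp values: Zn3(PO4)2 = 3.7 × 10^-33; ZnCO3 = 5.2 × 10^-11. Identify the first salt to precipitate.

Precipitation of each salt starts when its ion product equals its Ksp.
For Zn3(PO4)2: 3.7 × 10^-33 = (0.06)^2 × [Zn^2+]^3  ⇒  [Zn^2+] = 1.0 × 10^-10 M.
For ZnCO3: 5.2 × 10^-11 = 0.037 × [Zn^2+]  ⇒  [Zn^2+] = 1.4 × 10^-9 M.
The salt with the lower threshold [Zn^2+] precipitates first: Zn3(PO4)2.

Zn3(PO4)2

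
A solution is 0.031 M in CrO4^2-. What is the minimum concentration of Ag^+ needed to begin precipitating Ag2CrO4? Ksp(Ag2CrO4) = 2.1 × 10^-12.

Ag2CrO4(s) ⇌ 2 Ag^+(aq) + CrO4^2-(aq)
Ksp = [Ag^+]^2[CrO4^2-]
Precipitation begins when Q = Ksp. With [CrO4^2-] = 0.031 M:
2.1 × 10^-12 = (0.031) × [Ag^+]^2
[Ag^+] = (2.1 × 10^-12 / 3.1 x 10^-2)^(1/2) = 8.2 × 10^-6 M

8.2 × 10^-6 M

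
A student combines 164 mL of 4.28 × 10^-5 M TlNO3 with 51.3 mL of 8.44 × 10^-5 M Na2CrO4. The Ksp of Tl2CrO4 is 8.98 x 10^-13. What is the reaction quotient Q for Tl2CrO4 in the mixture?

Total volume = 164 + 51.3 = 215.3 mL.
[Tl^+] = 4.28 × 10^-5 × (164/215.3) = 3.260 × 10^-5 M
[CrO4^2-] = 8.44 × 10^-5 × (51.3/215.3) = 2.011 × 10^-5 M
Tl2CrO4(s) ⇌ 2 Tl^+(aq) + CrO4^2-(aq), so Q = [Tl^+]^2[CrO4^2-]
Q = (3.260 x 10^-5)^2(2.011 × 10^-5) = 2.14 × 10^-14
Q < Ksp, so no precipitate of Tl2CrO4 forms.

Q ≈ 2.14 × 10^-14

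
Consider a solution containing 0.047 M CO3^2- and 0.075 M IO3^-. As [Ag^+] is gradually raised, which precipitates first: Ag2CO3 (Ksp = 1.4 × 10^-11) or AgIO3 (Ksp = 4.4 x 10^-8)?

Precipitation of each salt starts when its ion product equals its Ksp.
For Ag2CO3: 1.4 × 10^-11 = 0.047 × [Ag^+]^2  ⇒  [Ag^+] = 1.7 × 10^-5 M.
For AgIO3: 4.4 x 10^-8 = 0.075 × [Ag^+]  ⇒  [Ag^+] = 5.9 x 10^-7 M.
The salt with the lower threshold [Ag^+] precipitates first: AgIO3.

AgIO3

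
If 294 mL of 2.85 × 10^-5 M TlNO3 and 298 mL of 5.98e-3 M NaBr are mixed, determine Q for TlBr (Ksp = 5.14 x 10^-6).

Total volume = 294 + 298 = 592 mL.
[Tl^+] = 2.85 x 10^-5 × (294/592) = 1.415 × 10^-5 M
[Br^-] = 5.98 x 10^-3 × (298/592) = 3.010 × 10^-3 M
TlBr(s) ⇌ Tl^+(aq) + Br^-(aq), so Q = [Tl^+][Br^-]
Q = (1.415 x 10^-5)(3.010 × 10^-3) = 4.26 × 10^-8
Q < Ksp, so no precipitate of TlBr forms.

Q = 4.26 × 10^-8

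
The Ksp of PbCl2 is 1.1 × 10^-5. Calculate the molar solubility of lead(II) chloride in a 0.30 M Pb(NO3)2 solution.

s ≈ 3.0 × 10^-3 M

PbCl2(s) ⇌ Pb^2+(aq) + 2 Cl^-(aq)
Ksp = [Pb^2+][Cl^-]^2
If s mol/L dissolves here, [Pb^2+] = 0.30 + s ≈ 0.30, [Cl^-] = 2s (Ksp is small, so little additional dissolves).
Ksp ≈ 0.30 × (2s)^2
s = 3.0 × 10^-3 M
Check: s = 3.0 × 10^-3 ≪ 0.30, so the approximation is valid.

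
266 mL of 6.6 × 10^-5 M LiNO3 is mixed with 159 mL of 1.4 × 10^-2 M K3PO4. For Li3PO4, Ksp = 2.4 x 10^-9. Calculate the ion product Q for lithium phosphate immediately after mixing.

Total volume = 266 + 159 = 425 mL.
[Li^+] = 6.6 × 10^-5 × (266/425) = 4.13 x 10^-5 M
[PO4^3-] = 1.4 × 10^-2 × (159/425) = 5.24 × 10^-3 M
Li3PO4(s) ⇌ 3 Li^+ + PO4^3-, so Q = [Li^+]^3[PO4^3-]
Q = (4.13 × 10^-5)^3(5.24 × 10^-3) = 3.7 x 10^-16
Q < Ksp, so no precipitate of Li3PO4 forms.

3.7e-16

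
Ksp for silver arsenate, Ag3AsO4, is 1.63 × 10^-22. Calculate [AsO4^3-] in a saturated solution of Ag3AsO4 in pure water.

[AsO4^3-] ≈ 1.57e-6 M

Ag3AsO4(s) ⇌ 3 Ag^+(aq) + AsO4^3-(aq)
Ksp = [Ag^+]^3[AsO4^3-]
Let s = molar solubility. Then [Ag^+] = 3s and [AsO4^3-] = s.
Ksp = (3s)^3s = 27s^4
Solving, s = (1.63 × 10^-22/27)^(1/4) = 1.567 × 10^-6 M
[AsO4^3-] = s = 1.57 × 10^-6 M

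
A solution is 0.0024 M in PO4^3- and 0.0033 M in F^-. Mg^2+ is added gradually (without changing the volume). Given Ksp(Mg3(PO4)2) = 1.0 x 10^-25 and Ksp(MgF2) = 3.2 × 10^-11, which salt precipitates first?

Mg3(PO4)2

Precipitation of each salt starts when its ion product equals its Ksp.
For Mg3(PO4)2: 1.0 x 10^-25 = (0.0024)^2 × [Mg^2+]^3  ⇒  [Mg^2+] = 2.6 x 10^-7 M.
For MgF2: 3.2 × 10^-11 = (0.0033)^2 × [Mg^2+]  ⇒  [Mg^2+] = 2.9 x 10^-6 M.
The salt with the lower threshold [Mg^2+] precipitates first: Mg3(PO4)2.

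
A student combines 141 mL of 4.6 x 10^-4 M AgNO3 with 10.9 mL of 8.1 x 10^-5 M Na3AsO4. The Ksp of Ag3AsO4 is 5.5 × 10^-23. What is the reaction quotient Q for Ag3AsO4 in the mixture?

Total volume = 141 + 10.9 = 151.9 mL.
[Ag^+] = 4.6 × 10^-4 × (141/151.9) = 4.27 × 10^-4 M
[AsO4^3-] = 8.1 x 10^-5 × (10.9/151.9) = 5.81 × 10^-6 M
Ag3AsO4(s) ⇌ 3 Ag^+ + AsO4^3-, so Q = [Ag^+]^3[AsO4^3-]
Q = (4.27 × 10^-4)^3(5.81 x 10^-6) = 4.5 × 10^-16
Q > Ksp, so Ag3AsO4 will precipitate.

4.5 × 10^-16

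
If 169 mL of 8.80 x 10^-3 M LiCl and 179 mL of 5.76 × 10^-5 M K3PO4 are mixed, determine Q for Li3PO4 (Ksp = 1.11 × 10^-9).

Q = 2.31e-12

Total volume = 169 + 179 = 348 mL.
[Li^+] = 8.80 × 10^-3 × (169/348) = 4.274 × 10^-3 M
[PO4^3-] = 5.76 × 10^-5 × (179/348) = 2.963 x 10^-5 M
Li3PO4(s) ⇌ 3 Li^+(aq) + PO4^3-(aq), so Q = [Li^+]^3[PO4^3-]
Q = (4.274 × 10^-3)^3(2.963 × 10^-5) = 2.31 × 10^-12
Q < Ksp, so no precipitate of Li3PO4 forms.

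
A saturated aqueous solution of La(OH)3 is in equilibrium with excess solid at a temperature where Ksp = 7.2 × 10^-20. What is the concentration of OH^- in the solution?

2.2e-5 M

La(OH)3(s) <=> La^3+(aq) + 3 OH^-(aq)
Ksp = [La^3+][OH^-]^3
For each mole of La(OH)3 that dissolves: [La^3+] = s, [OH^-] = 3s.
Ksp = s(3s)^3 = 27s^4
Solving, s = (7.2 × 10^-20/27)^(1/4) = 7.19 × 10^-6 M
[OH^-] = 3s = 2.2 x 10^-5 M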